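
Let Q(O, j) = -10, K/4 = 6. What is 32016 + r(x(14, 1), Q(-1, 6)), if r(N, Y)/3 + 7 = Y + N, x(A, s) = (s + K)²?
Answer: 33840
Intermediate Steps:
K = 24 (K = 4*6 = 24)
x(A, s) = (24 + s)² (x(A, s) = (s + 24)² = (24 + s)²)
r(N, Y) = -21 + 3*N + 3*Y (r(N, Y) = -21 + 3*(Y + N) = -21 + 3*(N + Y) = -21 + (3*N + 3*Y) = -21 + 3*N + 3*Y)
32016 + r(x(14, 1), Q(-1, 6)) = 32016 + (-21 + 3*(24 + 1)² + 3*(-10)) = 32016 + (-21 + 3*25² - 30) = 32016 + (-21 + 3*625 - 30) = 32016 + (-21 + 1875 - 30) = 32016 + 1824 = 33840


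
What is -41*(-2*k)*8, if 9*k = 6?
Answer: 1312/3 ≈ 437.33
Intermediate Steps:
k = 2/3 (k = (1/9)*6 = 2/3 ≈ 0.66667)
-41*(-2*k)*8 = -41*(-2*2/3)*8 = -(-164)*8/3 = -41*(-32/3) = 1312/3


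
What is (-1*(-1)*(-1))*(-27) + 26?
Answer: 53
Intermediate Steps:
(-1*(-1)*(-1))*(-27) + 26 = (1*(-1))*(-27) + 26 = -1*(-27) + 26 = 27 + 26 = 53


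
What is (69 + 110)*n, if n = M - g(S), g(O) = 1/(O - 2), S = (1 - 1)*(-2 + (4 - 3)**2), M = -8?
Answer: -2685/2 ≈ -1342.5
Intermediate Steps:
S = 0 (S = 0*(-2 + 1**2) = 0*(-2 + 1) = 0*(-1) = 0)
g(O) = 1/(-2 + O)
n = -15/2 (n = -8 - 1/(-2 + 0) = -8 - 1/(-2) = -8 - 1*(-1/2) = -8 + 1/2 = -15/2 ≈ -7.5000)
(69 + 110)*n = (69 + 110)*(-15/2) = 179*(-15/2) = -2685/2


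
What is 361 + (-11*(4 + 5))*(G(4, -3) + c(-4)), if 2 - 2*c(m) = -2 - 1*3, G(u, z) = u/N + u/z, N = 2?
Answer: -103/2 ≈ -51.500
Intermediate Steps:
G(u, z) = u/2 + u/z
c(m) = 7/2 (c(m) = 1 - (-2 - 1*3)/2 = 1 - (-2 - 3)/2 = 1 - ½*(-5) = 1 + 5/2 = 7/2)
361 + (-11*(4 + 5))*(G(4, -3) + c(-4)) = 361 + (-11*(4 + 5))*(((½)*4 + 4/(-3)) + 7/2) = 361 + (-11*9)*((2 + 4*(-⅓)) + 7/2) = 361 - 99*((2 - 4/3) + 7/2) = 361 - 99*(⅔ + 7/2) = 361 - 99*25/6 = 361 - 825/2 = -103/2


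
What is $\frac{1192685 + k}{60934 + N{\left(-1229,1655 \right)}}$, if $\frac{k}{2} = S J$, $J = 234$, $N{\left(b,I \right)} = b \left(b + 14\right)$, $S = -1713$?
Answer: $\frac{391001}{1554169} \approx 0.25158$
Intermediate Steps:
$N{\left(b,I \right)} = b \left(14 + b\right)$
$k = -801684$ ($k = 2 \left(\left(-1713\right) 234\right) = 2 \left(-400842\right) = -801684$)
$\frac{1192685 + k}{60934 + N{\left(-1229,1655 \right)}} = \frac{1192685 - 801684}{60934 - 1229 \left(14 - 1229\right)} = \frac{391001}{60934 - -1493235} = \frac{391001}{60934 + 1493235} = \frac{391001}{1554169}$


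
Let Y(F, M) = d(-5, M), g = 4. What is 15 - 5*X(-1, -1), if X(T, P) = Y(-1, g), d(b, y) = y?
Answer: -5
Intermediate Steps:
Y(F, M) = M
X(T, P) = 4
15 - 5*X(-1, -1) = 15 - 5*4 = 15 - 20 = -5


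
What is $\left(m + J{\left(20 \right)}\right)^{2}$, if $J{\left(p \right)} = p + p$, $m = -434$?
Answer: $155236$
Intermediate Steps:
$J{\left(p \right)} = 2 p$
$\left(m + J{\left(20 \right)}\right)^{2} = \left(-434 + 2 \cdot 20\right)^{2} = \left(-434 + 40\right)^{2} = \left(-394\right)^{2} = 155236$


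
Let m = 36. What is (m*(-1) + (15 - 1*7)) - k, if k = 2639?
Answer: -2667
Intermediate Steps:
(m*(-1) + (15 - 1*7)) - k = (36*(-1) + (15 - 1*7)) - 1*2639 = (-36 + (15 - 7)) - 2639 = (-36 + 8) - 2639 = -28 - 2639 = -2667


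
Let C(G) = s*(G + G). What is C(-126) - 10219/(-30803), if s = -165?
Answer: 1280798959/30803 ≈ 41580.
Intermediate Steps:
C(G) = -330*G (C(G) = -165*(G + G) = -330*G)
C(-126) - 10219/(-30803) = -330*(-126) - 10219/(-30803) = 41580 - 10219*(-1/30803) = 41580 + 10219/30803 = 1280798959/30803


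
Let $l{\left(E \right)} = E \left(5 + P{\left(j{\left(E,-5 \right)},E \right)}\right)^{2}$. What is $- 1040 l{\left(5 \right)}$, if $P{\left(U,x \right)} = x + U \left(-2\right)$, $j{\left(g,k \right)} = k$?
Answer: $-2080000$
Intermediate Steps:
$P{\left(U,x \right)} = x - 2 U$
$l{\left(E \right)} = E \left(15 + E\right)^{2}$ ($l{\left(E \right)} = E \left(5 + \left(E - -10\right)\right)^{2} = E \left(5 + \left(E + 10\right)\right)^{2} = E \left(5 + \left(10 + E\right)\right)^{2} = E \left(15 + E\right)^{2}$)
$- 1040 l{\left(5 \right)} = - 1040 \cdot 5 \left(15 + 5\right)^{2} = - 1040 \cdot 5 \cdot 20^{2} = - 1040 \cdot 5 \cdot 400 = \left(-1040\right) 2000 = -2080000$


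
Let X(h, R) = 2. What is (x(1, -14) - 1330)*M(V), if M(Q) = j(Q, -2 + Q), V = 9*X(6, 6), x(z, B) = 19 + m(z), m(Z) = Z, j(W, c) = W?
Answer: -23580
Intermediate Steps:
x(z, B) = 19 + z
V = 18 (V = 9*2 = 18)
M(Q) = Q
(x(1, -14) - 1330)*M(V) = ((19 + 1) - 1330)*18 = (20 - 1330)*18 = -1310*18 = -23580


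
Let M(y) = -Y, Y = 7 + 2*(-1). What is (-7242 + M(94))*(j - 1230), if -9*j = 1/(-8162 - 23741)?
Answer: 2559395516623/287127 ≈ 8.9138e+6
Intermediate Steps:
Y = 5 (Y = 7 - 2 = 5)
j = 1/287127 (j = -1/(9*(-8162 - 23741)) = -⅑/(-31903) = -⅑*(-1/31903) = 1/287127 ≈ 3.4828e-6)
M(y) = -5 (M(y) = -1*5 = -5)
(-7242 + M(94))*(j - 1230) = (-7242 - 5)*(1/287127 - 1230) = -7247*(-353166209/287127) = 2559395516623/287127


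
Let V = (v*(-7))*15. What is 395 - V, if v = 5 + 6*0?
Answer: 920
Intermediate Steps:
v = 5 (v = 5 + 0 = 5)
V = -525 (V = (5*(-7))*15 = -35*15 = -525)
395 - V = 395 - 1*(-525) = 395 + 525 = 920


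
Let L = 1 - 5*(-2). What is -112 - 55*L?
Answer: -717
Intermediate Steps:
L = 11 (L = 1 + 10 = 11)
-112 - 55*L = -112 - 55*11 = -112 - 605 = -717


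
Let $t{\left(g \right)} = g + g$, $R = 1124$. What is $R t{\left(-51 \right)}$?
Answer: $-114648$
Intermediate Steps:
$t{\left(g \right)} = 2 g$
$R t{\left(-51 \right)} = 1124 \cdot 2 \left(-51\right) = 1124 \left(-102\right) = -114648$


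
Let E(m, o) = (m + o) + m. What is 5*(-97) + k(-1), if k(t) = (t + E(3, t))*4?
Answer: -469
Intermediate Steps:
E(m, o) = o + 2*m
k(t) = 24 + 8*t (k(t) = (t + (t + 2*3))*4 = (t + (t + 6))*4 = (t + (6 + t))*4 = (6 + 2*t)*4 = 24 + 8*t)
5*(-97) + k(-1) = 5*(-97) + (24 + 8*(-1)) = -485 + (24 - 8) = -485 + 16 = -469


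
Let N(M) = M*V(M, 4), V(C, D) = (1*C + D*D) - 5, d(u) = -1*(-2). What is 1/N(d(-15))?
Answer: 1/26 ≈ 0.038462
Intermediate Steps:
d(u) = 2
V(C, D) = -5 + C + D² (V(C, D) = (C + D²) - 5 = -5 + C + D²)
N(M) = M*(11 + M) (N(M) = M*(-5 + M + 4²) = M*(-5 + M + 16) = M*(11 + M))
1/N(d(-15)) = 1/(2*(11 + 2)) = 1/(2*13) = 1/26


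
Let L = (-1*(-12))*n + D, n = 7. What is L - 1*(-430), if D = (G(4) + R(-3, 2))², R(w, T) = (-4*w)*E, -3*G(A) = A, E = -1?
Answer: 6226/9 ≈ 691.78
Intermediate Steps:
G(A) = -A/3
R(w, T) = 4*w (R(w, T) = -4*w*(-1) = 4*w)
D = 1600/9 (D = (-⅓*4 + 4*(-3))² = (-4/3 - 12)² = (-40/3)² = 1600/9 ≈ 177.78)
L = 2356/9 (L = -1*(-12)*7 + 1600/9 = 12*7 + 1600/9 = 84 + 1600/9 = 2356/9 ≈ 261.78)
L - 1*(-430) = 2356/9 - 1*(-430) = 2356/9 + 430 = 6226/9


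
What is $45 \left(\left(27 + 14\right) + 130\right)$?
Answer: $7695$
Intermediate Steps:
$45 \left(\left(27 + 14\right) + 130\right) = 45 \left(41 + 130\right) = 45 \cdot 171 = 7695$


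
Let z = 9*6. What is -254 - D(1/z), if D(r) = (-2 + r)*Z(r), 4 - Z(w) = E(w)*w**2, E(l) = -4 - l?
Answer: -2092358413/8503056 ≈ -246.07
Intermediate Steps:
Z(w) = 4 - w**2*(-4 - w) (Z(w) = 4 - (-4 - w)*w**2 = 4 - w**2*(-4 - w))
z = 54
D(r) = (-2 + r)*(4 + r**2*(4 + r))
-254 - D(1/z) = -254 - (-2 + 1/54)*(4 + (1/54)**2*(4 + 1/54)) = -254 - (-107)*(4 + (1/2916)*(217/54))/54 = -254 - (-107)*(4 + 217/157464)/54 = -254 - (-107)*630073/(54*157464) = -254 - 1*(-67417811/8503056) = -254 + 67417811/8503056 = -2092358413/8503056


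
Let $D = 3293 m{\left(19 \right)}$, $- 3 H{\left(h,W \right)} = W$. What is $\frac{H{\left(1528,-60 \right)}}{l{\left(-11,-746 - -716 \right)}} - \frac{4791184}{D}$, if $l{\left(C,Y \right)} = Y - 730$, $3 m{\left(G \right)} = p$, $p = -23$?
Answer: $\frac{546119237}{2878082} \approx 189.75$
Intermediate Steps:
$H{\left(h,W \right)} = - \frac{W}{3}$
$m{\left(G \right)} = - \frac{23}{3}$ ($m{\left(G \right)} = \frac{1}{3} \left(-23\right) = - \frac{23}{3}$)
$D = - \frac{75739}{3}$ ($D = 3293 \left(- \frac{23}{3}\right) = - \frac{75739}{3} \approx -25246.0$)
$l{\left(C,Y \right)} = -730 + Y$
$\frac{H{\left(1528,-60 \right)}}{l{\left(-11,-746 - -716 \right)}} - \frac{4791184}{D} = \frac{\left(- \frac{1}{3}\right) \left(-60\right)}{-730 - 30} - \frac{4791184}{- \frac{75739}{3}} = \frac{20}{-730 + \left(-746 + 716\right)} - - \frac{14373552}{75739} = \frac{20}{-730 - 30} + \frac{14373552}{75739} = \frac{20}{-760} + \frac{14373552}{75739} = 20 \left(- \frac{1}{760}\right) + \frac{14373552}{75739} = - \frac{1}{38} + \frac{14373552}{75739} = \frac{546119237}{2878082}$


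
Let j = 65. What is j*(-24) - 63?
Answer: -1623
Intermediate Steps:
j*(-24) - 63 = 65*(-24) - 63 = -1560 - 63 = -1623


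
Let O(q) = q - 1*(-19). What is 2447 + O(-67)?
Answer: 2399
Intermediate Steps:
O(q) = 19 + q (O(q) = q + 19 = 19 + q)
2447 + O(-67) = 2447 + (19 - 67) = 2447 - 48 = 2399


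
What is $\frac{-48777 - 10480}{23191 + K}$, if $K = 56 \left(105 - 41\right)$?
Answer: $- \frac{59257}{26775} \approx -2.2131$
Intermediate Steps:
$K = 3584$ ($K = 56 \cdot 64 = 3584$)
$\frac{-48777 - 10480}{23191 + K} = \frac{-48777 - 10480}{23191 + 3584} = - \frac{59257}{26775}$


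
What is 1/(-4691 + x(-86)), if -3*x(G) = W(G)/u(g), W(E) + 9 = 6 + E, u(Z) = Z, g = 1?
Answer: -3/13984 ≈ -0.00021453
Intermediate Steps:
W(E) = -3 + E (W(E) = -9 + (6 + E) = -3 + E)
x(G) = 1 - G/3 (x(G) = -(-3 + G)/(3*1) = -(-3 + G)/3 = 1 - G/3)
1/(-4691 + x(-86)) = 1/(-4691 + (1 - 1/3*(-86))) = 1/(-4691 + (1 + 86/3)) = 1/(-4691 + 89/3) = 1/(-13984/3) = -3/13984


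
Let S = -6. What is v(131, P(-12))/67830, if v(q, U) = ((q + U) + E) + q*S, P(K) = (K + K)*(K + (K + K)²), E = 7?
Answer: -2364/11305 ≈ -0.20911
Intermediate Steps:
P(K) = 2*K*(K + 4*K²) (P(K) = (2*K)*(K + (2*K)²) = (2*K)*(K + 4*K²) = 2*K*(K + 4*K²))
v(q, U) = 7 + U - 5*q (v(q, U) = ((q + U) + 7) + q*(-6) = ((U + q) + 7) - 6*q = (7 + U + q) - 6*q = 7 + U - 5*q)
v(131, P(-12))/67830 = (7 + (-12)²*(2 + 8*(-12)) - 5*131)/67830 = (7 + 144*(2 - 96) - 655)*(1/67830) = (7 + 144*(-94) - 655)*(1/67830) = (7 - 13536 - 655)*(1/67830) = -14184*1/67830 = -2364/11305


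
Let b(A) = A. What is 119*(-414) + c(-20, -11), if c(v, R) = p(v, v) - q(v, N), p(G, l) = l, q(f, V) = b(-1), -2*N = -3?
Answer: -49285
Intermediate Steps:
N = 3/2 (N = -½*(-3) = 3/2 ≈ 1.5000)
q(f, V) = -1
c(v, R) = 1 + v (c(v, R) = v - 1*(-1) = v + 1 = 1 + v)
119*(-414) + c(-20, -11) = 119*(-414) + (1 - 20) = -49266 - 19 = -49285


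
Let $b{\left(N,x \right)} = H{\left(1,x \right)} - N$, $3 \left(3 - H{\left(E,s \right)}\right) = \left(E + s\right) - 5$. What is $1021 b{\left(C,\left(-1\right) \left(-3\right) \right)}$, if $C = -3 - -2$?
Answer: $\frac{13273}{3} \approx 4424.3$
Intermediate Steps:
$H{\left(E,s \right)} = \frac{14}{3} - \frac{E}{3} - \frac{s}{3}$ ($H{\left(E,s \right)} = 3 - \frac{\left(E + s\right) - 5}{3} = 3 - \frac{-5 + E + s}{3} = 3 - \left(- \frac{5}{3} + \frac{E}{3} + \frac{s}{3}\right) = \frac{14}{3} - \frac{E}{3} - \frac{s}{3}$)
$C = -1$ ($C = -3 + 2 = -1$)
$b{\left(N,x \right)} = \frac{13}{3} - N - \frac{x}{3}$ ($b{\left(N,x \right)} = \left(\frac{14}{3} - \frac{1}{3} - \frac{x}{3}\right) - N = \left(\frac{13}{3} - \frac{x}{3}\right) - N = \frac{13}{3} - N - \frac{x}{3}$)
$1021 b{\left(C,\left(-1\right) \left(-3\right) \right)} = 1021 \left(\frac{13}{3} - -1 - \frac{\left(-1\right) \left(-3\right)}{3}\right) = 1021 \left(\frac{13}{3} + 1 - 1\right) = 1021 \cdot \frac{13}{3} = \frac{13273}{3}$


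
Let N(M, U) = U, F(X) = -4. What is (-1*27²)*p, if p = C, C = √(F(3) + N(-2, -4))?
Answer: -1458*I*√2 ≈ -2061.9*I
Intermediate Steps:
C = 2*I*√2 (C = √(-4 - 4) = √(-8) = 2*I*√2 ≈ 2.8284*I)
p = 2*I*√2 ≈ 2.8284*I
(-1*27²)*p = (-1*27²)*(2*I*√2) = (-1*729)*(2*I*√2) = -1458*I*√2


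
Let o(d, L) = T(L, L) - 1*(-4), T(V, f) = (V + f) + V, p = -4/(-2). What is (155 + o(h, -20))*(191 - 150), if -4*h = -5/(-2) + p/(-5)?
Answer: 4059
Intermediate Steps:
p = 2 (p = -4*(-½) = 2)
T(V, f) = f + 2*V
h = -21/40 (h = -(-5/(-2) + 2/(-5))/4 = -(-5*(-½) + 2*(-⅕))/4 = -(5/2 - ⅖)/4 = -¼*21/10 = -21/40 ≈ -0.52500)
o(d, L) = 4 + 3*L (o(d, L) = (L + 2*L) - 1*(-4) = 3*L + 4 = 4 + 3*L)
(155 + o(h, -20))*(191 - 150) = (155 + (4 + 3*(-20)))*(191 - 150) = (155 + (4 - 60))*41 = (155 - 56)*41 = 99*41 = 4059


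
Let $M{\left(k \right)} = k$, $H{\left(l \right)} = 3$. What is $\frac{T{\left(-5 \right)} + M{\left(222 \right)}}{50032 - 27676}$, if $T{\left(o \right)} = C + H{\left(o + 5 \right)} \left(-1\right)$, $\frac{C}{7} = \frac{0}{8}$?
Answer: $\frac{73}{7452} \approx 0.009796$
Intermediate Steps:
$C = 0$ ($C = 7 \cdot \frac{0}{8} = 7 \cdot 0 \cdot \frac{1}{8} = 7 \cdot 0 = 0$)
$T{\left(o \right)} = -3$ ($T{\left(o \right)} = 0 + 3 \left(-1\right) = 0 - 3 = -3$)
$\frac{T{\left(-5 \right)} + M{\left(222 \right)}}{50032 - 27676} = \frac{-3 + 222}{50032 - 27676} = \frac{219}{22356} = 219 \cdot \frac{1}{22356} = \frac{73}{7452}$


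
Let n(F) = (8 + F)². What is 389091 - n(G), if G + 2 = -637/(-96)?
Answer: 3584391287/9216 ≈ 3.8893e+5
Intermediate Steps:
G = 445/96 (G = -2 - 637/(-96) = -2 - 637*(-1/96) = -2 + 637/96 = 445/96 ≈ 4.6354)
389091 - n(G) = 389091 - (8 + 445/96)² = 389091 - (1213/96)² = 389091 - 1*1471369/9216 = 389091 - 1471369/9216 = 3584391287/9216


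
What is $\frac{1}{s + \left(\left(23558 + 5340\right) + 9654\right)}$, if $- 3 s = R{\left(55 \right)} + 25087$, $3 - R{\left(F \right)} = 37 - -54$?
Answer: $\frac{1}{30219} \approx 3.3092 \cdot 10^{-5}$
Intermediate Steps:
$R{\left(F \right)} = -88$ ($R{\left(F \right)} = 3 - \left(37 - -54\right) = 3 - \left(37 + 54\right) = 3 - 91 = -88$)
$s = -8333$ ($s = - \frac{-88 + 25087}{3} = \left(- \frac{1}{3}\right) 24999 = -8333$)
$\frac{1}{s + \left(\left(23558 + 5340\right) + 9654\right)} = \frac{1}{-8333 + \left(\left(23558 + 5340\right) + 9654\right)} = \frac{1}{-8333 + \left(28898 + 9654\right)} = \frac{1}{-8333 + 38552} = \frac{1}{30219}$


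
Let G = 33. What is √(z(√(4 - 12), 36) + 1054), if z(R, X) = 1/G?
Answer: √1147839/33 ≈ 32.466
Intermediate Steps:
z(R, X) = 1/33
√(z(√(4 - 12), 36) + 1054) = √(1/33 + 1054) = √(34783/33) = √1147839/33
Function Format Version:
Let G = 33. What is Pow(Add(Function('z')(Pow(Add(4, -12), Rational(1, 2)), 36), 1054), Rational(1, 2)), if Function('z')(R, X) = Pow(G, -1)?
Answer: Mul(Rational(1, 33), Pow(1147839, Rational(1, 2))) ≈ 32.466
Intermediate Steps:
Function('z')(R, X) = Rational(1, 33) (Function('z')(R, X) = Pow(33, -1) = Rational(1, 33))
Pow(Add(Function('z')(Pow(Add(4, -12), Rational(1, 2)), 36), 1054), Rational(1, 2)) = Pow(Add(Rational(1, 33), 1054), Rational(1, 2)) = Pow(Rational(34783, 33), Rational(1, 2)) = Mul(Rational(1, 33), Pow(1147839, Rational(1, 2)))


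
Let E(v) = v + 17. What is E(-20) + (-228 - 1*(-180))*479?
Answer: -22995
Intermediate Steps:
E(v) = 17 + v
E(-20) + (-228 - 1*(-180))*479 = (17 - 20) + (-228 - 1*(-180))*479 = -3 + (-228 + 180)*479 = -3 - 48*479 = -3 - 22992 = -22995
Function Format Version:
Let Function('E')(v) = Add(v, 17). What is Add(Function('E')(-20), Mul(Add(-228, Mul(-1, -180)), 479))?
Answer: -22995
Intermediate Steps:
Function('E')(v) = Add(17, v)
Add(Function('E')(-20), Mul(Add(-228, Mul(-1, -180)), 479)) = Add(Add(17, -20), Mul(Add(-228, Mul(-1, -180)), 479)) = Add(-3, Mul(Add(-228, 180), 479)) = Add(-3, Mul(-48, 479)) = Add(-3, -22992) = -22995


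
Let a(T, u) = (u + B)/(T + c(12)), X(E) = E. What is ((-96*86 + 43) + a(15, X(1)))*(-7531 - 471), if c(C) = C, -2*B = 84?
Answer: 1774779584/27 ≈ 6.5733e+7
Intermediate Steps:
B = -42 (B = -1/2*84 = -42)
a(T, u) = (-42 + u)/(12 + T) (a(T, u) = (u - 42)/(T + 12) = (-42 + u)/(12 + T))
((-96*86 + 43) + a(15, X(1)))*(-7531 - 471) = ((-96*86 + 43) + (-42 + 1)/(12 + 15))*(-7531 - 471) = ((-8256 + 43) - 41/27)*(-8002) = (-8213 + (1/27)*(-41))*(-8002) = (-8213 - 41/27)*(-8002) = -221792/27*(-8002) = 1774779584/27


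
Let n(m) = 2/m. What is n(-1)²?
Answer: 4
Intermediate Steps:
n(-1)² = (2/(-1))² = (2*(-1))² = (-2)² = 4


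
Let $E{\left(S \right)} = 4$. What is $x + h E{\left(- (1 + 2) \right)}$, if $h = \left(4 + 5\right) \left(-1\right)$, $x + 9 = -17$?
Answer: $-62$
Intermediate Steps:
$x = -26$ ($x = -9 - 17 = -26$)
$h = -9$ ($h = 9 \left(-1\right) = -9$)
$x + h E{\left(- (1 + 2) \right)} = -26 - 36 = -62$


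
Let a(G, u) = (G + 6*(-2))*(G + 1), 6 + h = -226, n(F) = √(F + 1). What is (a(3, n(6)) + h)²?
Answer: 71824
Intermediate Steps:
n(F) = √(1 + F)
h = -232 (h = -6 - 226 = -232)
a(G, u) = (1 + G)*(-12 + G) (a(G, u) = (G - 12)*(1 + G) = (-12 + G)*(1 + G) = (1 + G)*(-12 + G))
(a(3, n(6)) + h)² = ((-12 + 3² - 11*3) - 232)² = ((-12 + 9 - 33) - 232)² = (-36 - 232)² = (-268)² = 71824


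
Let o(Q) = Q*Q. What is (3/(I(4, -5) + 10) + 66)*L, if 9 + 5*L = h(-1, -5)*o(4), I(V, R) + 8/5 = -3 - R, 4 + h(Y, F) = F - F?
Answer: -251631/260 ≈ -967.81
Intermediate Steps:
h(Y, F) = -4 (h(Y, F) = -4 + (F - F) = -4 + 0 = -4)
o(Q) = Q²
I(V, R) = -23/5 - R (I(V, R) = -8/5 + (-3 - R) = -23/5 - R)
L = -73/5 (L = -9/5 + (-4*4²)/5 = -9/5 + (-4*16)/5 = -9/5 + (⅕)*(-64) = -9/5 - 64/5 = -73/5 ≈ -14.600)
(3/(I(4, -5) + 10) + 66)*L = (3/((-23/5 - 1*(-5)) + 10) + 66)*(-73/5) = (3/((-23/5 + 5) + 10) + 66)*(-73/5) = (3/(⅖ + 10) + 66)*(-73/5) = (3/(52/5) + 66)*(-73/5) = ((5/52)*3 + 66)*(-73/5) = (15/52 + 66)*(-73/5) = (3447/52)*(-73/5) = -251631/260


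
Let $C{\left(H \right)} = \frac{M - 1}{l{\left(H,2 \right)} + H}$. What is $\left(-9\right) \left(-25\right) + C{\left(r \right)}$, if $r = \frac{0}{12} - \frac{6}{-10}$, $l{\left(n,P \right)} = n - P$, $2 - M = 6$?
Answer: $\frac{925}{4} \approx 231.25$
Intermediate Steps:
$M = -4$ ($M = 2 - 6 = -4$)
$r = \frac{3}{5}$ ($r = 0 \cdot \frac{1}{12} - - \frac{3}{5} = 0 + \frac{3}{5} = \frac{3}{5} \approx 0.6$)
$C{\left(H \right)} = - \frac{5}{-2 + 2 H}$ ($C{\left(H \right)} = \frac{-4 - 1}{\left(H - 2\right) + H} = - \frac{5}{\left(H - 2\right) + H} = - \frac{5}{\left(-2 + H\right) + H} = - \frac{5}{-2 + 2 H}$)
$\left(-9\right) \left(-25\right) + C{\left(r \right)} = \left(-9\right) \left(-25\right) - \frac{5}{-2 + 2 \cdot \frac{3}{5}} = 225 - \frac{5}{-2 + \frac{6}{5}} = 225 - \frac{5}{- \frac{4}{5}} = 225 - - \frac{25}{4} = 225 + \frac{25}{4} = \frac{925}{4}$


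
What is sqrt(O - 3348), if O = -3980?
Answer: 4*I*sqrt(458) ≈ 85.604*I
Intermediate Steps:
sqrt(O - 3348) = sqrt(-3980 - 3348) = sqrt(-7328) = 4*I*sqrt(458)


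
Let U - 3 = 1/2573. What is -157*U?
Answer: -1212040/2573 ≈ -471.06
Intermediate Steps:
U = 7720/2573 (U = 3 + 1/2573 = 7720/2573 ≈ 3.0004)
-157*U = -157*7720/2573 = -1212040/2573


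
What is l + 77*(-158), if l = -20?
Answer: -12186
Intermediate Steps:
l + 77*(-158) = -20 + 77*(-158) = -20 - 12166 = -12186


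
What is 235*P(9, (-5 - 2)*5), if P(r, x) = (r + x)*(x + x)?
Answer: 427700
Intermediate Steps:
P(r, x) = 2*x*(r + x) (P(r, x) = (r + x)*(2*x) = 2*x*(r + x))
235*P(9, (-5 - 2)*5) = 235*(2*((-5 - 2)*5)*(9 + (-5 - 2)*5)) = 235*(2*(-7*5)*(9 - 7*5)) = 235*(2*(-35)*(9 - 35)) = 235*(2*(-35)*(-26)) = 235*1820 = 427700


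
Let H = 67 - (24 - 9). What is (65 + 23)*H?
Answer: 4576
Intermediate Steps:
H = 52 (H = 67 - 1*15 = 67 - 15 = 52)
(65 + 23)*H = (65 + 23)*52 = 88*52 = 4576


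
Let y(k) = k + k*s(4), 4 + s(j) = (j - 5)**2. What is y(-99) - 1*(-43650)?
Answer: 43848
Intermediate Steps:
s(j) = -4 + (-5 + j)**2 (s(j) = -4 + (j - 5)**2 = -4 + (-5 + j)**2)
y(k) = -2*k (y(k) = k + k*(-4 + (-5 + 4)**2) = k + k*(-4 + (-1)**2) = k + k*(-4 + 1) = k + k*(-3) = k - 3*k = -2*k)
y(-99) - 1*(-43650) = -2*(-99) - 1*(-43650) = 198 + 43650 = 43848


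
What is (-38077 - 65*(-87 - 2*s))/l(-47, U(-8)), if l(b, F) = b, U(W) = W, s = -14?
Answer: 34242/47 ≈ 728.55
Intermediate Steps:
(-38077 - 65*(-87 - 2*s))/l(-47, U(-8)) = (-38077 - 65*(-87 - 2*(-14)))/(-47) = (-38077 - 65*(-87 + 28))*(-1/47) = (-38077 - 65*(-59))*(-1/47) = (-38077 - 1*(-3835))*(-1/47) = (-38077 + 3835)*(-1/47) = -34242*(-1/47) = 34242/47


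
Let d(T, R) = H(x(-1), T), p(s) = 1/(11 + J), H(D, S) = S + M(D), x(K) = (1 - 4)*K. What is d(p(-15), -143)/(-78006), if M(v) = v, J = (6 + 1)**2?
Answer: -181/4680360 ≈ -3.8672e-5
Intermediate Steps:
x(K) = -3*K
J = 49 (J = 7**2 = 49)
H(D, S) = D + S (H(D, S) = S + D = D + S)
p(s) = 1/60 (p(s) = 1/(11 + 49) = 1/60)
d(T, R) = 3 + T (d(T, R) = -3*(-1) + T = 3 + T)
d(p(-15), -143)/(-78006) = (3 + 1/60)/(-78006) = (181/60)*(-1/78006) = -181/4680360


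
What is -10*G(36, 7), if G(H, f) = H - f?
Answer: -290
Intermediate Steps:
-10*G(36, 7) = -10*(36 - 1*7) = -10*(36 - 7) = -10*29 = -290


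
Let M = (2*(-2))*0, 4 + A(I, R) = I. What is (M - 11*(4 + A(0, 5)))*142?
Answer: 0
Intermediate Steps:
A(I, R) = -4 + I
M = 0 (M = -4*0 = 0)
(M - 11*(4 + A(0, 5)))*142 = (0 - 11*(4 + (-4 + 0)))*142 = (0 - 11*(4 - 4))*142 = (0 - 11*0)*142 = (0 + 0)*142 = 0*142 = 0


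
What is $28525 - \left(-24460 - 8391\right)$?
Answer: $61376$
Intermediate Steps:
$28525 - \left(-24460 - 8391\right) = 28525 - -32851 = 28525 + 32851 = 61376$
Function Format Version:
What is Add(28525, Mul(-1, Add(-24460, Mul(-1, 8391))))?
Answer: 61376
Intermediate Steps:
Add(28525, Mul(-1, Add(-24460, Mul(-1, 8391)))) = Add(28525, Mul(-1, Add(-24460, -8391))) = Add(28525, Mul(-1, -32851)) = Add(28525, 32851) = 61376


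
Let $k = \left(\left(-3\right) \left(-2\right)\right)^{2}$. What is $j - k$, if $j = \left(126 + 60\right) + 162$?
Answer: $312$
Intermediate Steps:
$k = 36$ ($k = 6^{2} = 36$)
$j = 348$ ($j = 186 + 162 = 348$)
$j - k = 348 - 36 = 312$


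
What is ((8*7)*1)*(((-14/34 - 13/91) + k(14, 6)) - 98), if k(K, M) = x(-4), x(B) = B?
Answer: -97632/17 ≈ -5743.1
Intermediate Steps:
k(K, M) = -4
((8*7)*1)*(((-14/34 - 13/91) + k(14, 6)) - 98) = ((8*7)*1)*(((-14/34 - 13/91) - 4) - 98) = (56*1)*(((-14*1/34 - 13*1/91) - 4) - 98) = 56*(((-7/17 - 1/7) - 4) - 98) = 56*((-66/119 - 4) - 98) = 56*(-542/119 - 98) = 56*(-12204/119) = -97632/17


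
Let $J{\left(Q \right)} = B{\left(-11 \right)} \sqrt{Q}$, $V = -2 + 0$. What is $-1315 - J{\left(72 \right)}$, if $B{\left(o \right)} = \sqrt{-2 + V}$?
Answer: $-1315 - 12 i \sqrt{2} \approx -1315.0 - 16.971 i$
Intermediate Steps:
$V = -2$
$B{\left(o \right)} = 2 i$ ($B{\left(o \right)} = \sqrt{-2 - 2} = \sqrt{-4} = 2 i$)
$J{\left(Q \right)} = 2 i \sqrt{Q}$
$-1315 - J{\left(72 \right)} = -1315 - 2 i \sqrt{72} = -1315 - 2 i 6 \sqrt{2} = -1315 - 12 i \sqrt{2}$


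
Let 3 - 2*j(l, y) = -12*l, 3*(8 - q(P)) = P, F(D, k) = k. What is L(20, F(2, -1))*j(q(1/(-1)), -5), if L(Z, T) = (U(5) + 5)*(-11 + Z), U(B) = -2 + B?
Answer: 3708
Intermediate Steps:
q(P) = 8 - P/3
L(Z, T) = -88 + 8*Z (L(Z, T) = ((-2 + 5) + 5)*(-11 + Z) = (3 + 5)*(-11 + Z) = 8*(-11 + Z) = -88 + 8*Z)
j(l, y) = 3/2 + 6*l (j(l, y) = 3/2 - (-6)*l = 3/2 + 6*l)
L(20, F(2, -1))*j(q(1/(-1)), -5) = (-88 + 8*20)*(3/2 + 6*(8 - ⅓/(-1))) = (-88 + 160)*(3/2 + 6*(8 - ⅓*(-1))) = 72*(3/2 + 6*(8 + ⅓)) = 72*(3/2 + 6*(25/3)) = 72*(3/2 + 50) = 72*(103/2) = 3708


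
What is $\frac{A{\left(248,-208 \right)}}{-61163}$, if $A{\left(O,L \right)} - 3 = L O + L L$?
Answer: $\frac{8317}{61163} \approx 0.13598$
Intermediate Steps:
$A{\left(O,L \right)} = 3 + L^{2} + L O$ ($A{\left(O,L \right)} = 3 + \left(L O + L L\right) = 3 + \left(L O + L^{2}\right) = 3 + \left(L^{2} + L O\right) = 3 + L^{2} + L O$)
$\frac{A{\left(248,-208 \right)}}{-61163} = \frac{3 + \left(-208\right)^{2} - 51584}{-61163} = \left(3 + 43264 - 51584\right) \left(- \frac{1}{61163}\right) = \left(-8317\right) \left(- \frac{1}{61163}\right) = \frac{8317}{61163}$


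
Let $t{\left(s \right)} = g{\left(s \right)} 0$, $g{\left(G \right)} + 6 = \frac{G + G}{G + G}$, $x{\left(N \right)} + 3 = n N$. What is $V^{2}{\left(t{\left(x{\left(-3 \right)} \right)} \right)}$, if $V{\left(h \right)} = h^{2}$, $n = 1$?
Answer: $0$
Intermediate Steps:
$x{\left(N \right)} = -3 + N$ ($x{\left(N \right)} = -3 + 1 N = -3 + N$)
$g{\left(G \right)} = -5$ ($g{\left(G \right)} = -6 + \frac{G + G}{G + G} = -6 + \frac{2 G}{2 G} = -6 + 2 G \frac{1}{2 G} = -6 + 1 = -5$)
$t{\left(s \right)} = 0$ ($t{\left(s \right)} = \left(-5\right) 0 = 0$)
$V^{2}{\left(t{\left(x{\left(-3 \right)} \right)} \right)} = \left(0^{2}\right)^{2} = 0^{2} = 0$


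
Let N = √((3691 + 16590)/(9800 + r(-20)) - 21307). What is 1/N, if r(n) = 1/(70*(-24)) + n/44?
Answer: -I*√698708239116102609427/3858228921943 ≈ -0.0068511*I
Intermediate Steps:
r(n) = -1/1680 + n/44 (r(n) = (1/70)*(-1/24) + n*(1/44) = -1/1680 + n/44)
N = I*√698708239116102609427/181095589 (N = √((3691 + 16590)/(9800 + (-1/1680 + (1/44)*(-20))) - 21307) = √(20281/(9800 + (-1/1680 - 5/11)) - 21307) = √(20281/(9800 - 8411/18480) - 21307) = √(20281/(181095589/18480) - 21307) = √(20281*(18480/181095589) - 21307) = √(374792880/181095589 - 21307) = √(-3858228921943/181095589) = I*√698708239116102609427/181095589 ≈ 145.96*I)
1/N = 1/(I*√698708239116102609427/181095589) = -I*√698708239116102609427/3858228921943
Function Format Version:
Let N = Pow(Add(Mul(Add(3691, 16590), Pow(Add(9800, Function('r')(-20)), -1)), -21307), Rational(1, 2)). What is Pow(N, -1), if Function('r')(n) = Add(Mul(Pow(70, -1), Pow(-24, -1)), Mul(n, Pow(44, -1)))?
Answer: Mul(Rational(-1, 3858228921943), I, Pow(698708239116102609427, Rational(1, 2))) ≈ Mul(-0.0068511, I)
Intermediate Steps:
Function('r')(n) = Add(Rational(-1, 1680), Mul(Rational(1, 44), n)) (Function('r')(n) = Add(Mul(Rational(1, 70), Rational(-1, 24)), Mul(n, Rational(1, 44))) = Add(Rational(-1, 1680), Mul(Rational(1, 44), n)))
N = Mul(Rational(1, 181095589), I, Pow(698708239116102609427, Rational(1, 2))) (N = Pow(Add(Mul(Add(3691, 16590), Pow(Add(9800, Add(Rational(-1, 1680), Mul(Rational(1, 44), -20))), -1)), -21307), Rational(1, 2)) = Pow(Add(Mul(20281, Pow(Add(9800, Add(Rational(-1, 1680), Rational(-5, 11))), -1)), -21307), Rational(1, 2)) = Pow(Add(Mul(20281, Pow(Add(9800, Rational(-8411, 18480)), -1)), -21307), Rational(1, 2)) = Pow(Add(Mul(20281, Pow(Rational(181095589, 18480), -1)), -21307), Rational(1, 2)) = Pow(Add(Mul(20281, Rational(18480, 181095589)), -21307), Rational(1, 2)) = Pow(Add(Rational(374792880, 181095589), -21307), Rational(1, 2)) = Pow(Rational(-3858228921943, 181095589), Rational(1, 2)) = Mul(Rational(1, 181095589), I, Pow(698708239116102609427, Rational(1, 2))) ≈ Mul(145.96, I))
Pow(N, -1) = Pow(Mul(Rational(1, 181095589), I, Pow(698708239116102609427, Rational(1, 2))), -1) = Mul(Rational(-1, 3858228921943), I, Pow(698708239116102609427, Rational(1, 2)))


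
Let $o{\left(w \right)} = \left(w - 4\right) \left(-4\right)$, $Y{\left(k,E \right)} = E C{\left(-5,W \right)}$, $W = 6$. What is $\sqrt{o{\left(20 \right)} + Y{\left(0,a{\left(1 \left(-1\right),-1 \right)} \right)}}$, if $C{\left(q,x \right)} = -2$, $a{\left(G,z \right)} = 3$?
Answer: $i \sqrt{70} \approx 8.3666 i$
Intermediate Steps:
$Y{\left(k,E \right)} = - 2 E$ ($Y{\left(k,E \right)} = E \left(-2\right) = - 2 E$)
$o{\left(w \right)} = 16 - 4 w$ ($o{\left(w \right)} = \left(-4 + w\right) \left(-4\right) = 16 - 4 w$)
$\sqrt{o{\left(20 \right)} + Y{\left(0,a{\left(1 \left(-1\right),-1 \right)} \right)}} = \sqrt{\left(16 - 80\right) - 6} = \sqrt{-64 - 6} = \sqrt{-70} = i \sqrt{70}$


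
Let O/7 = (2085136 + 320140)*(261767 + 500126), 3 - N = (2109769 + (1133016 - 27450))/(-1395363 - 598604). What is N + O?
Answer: 25578490298726676128/1993967 ≈ 1.2828e+13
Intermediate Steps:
N = 9197236/1993967 (N = 3 - (2109769 + (1133016 - 27450))/(-1395363 - 598604) = 3 - (2109769 + 1105566)/(-1993967) = 3 - 3215335*(-1)/1993967 = 3 - 1*(-3215335/1993967) = 3 + 3215335/1993967 = 9197236/1993967 ≈ 4.6125)
O = 12827940632276 (O = 7*((2085136 + 320140)*(261767 + 500126)) = 7*(2405276*761893) = 7*1832562947468 = 12827940632276)
N + O = 9197236/1993967 + 12827940632276 = 25578490298726676128/1993967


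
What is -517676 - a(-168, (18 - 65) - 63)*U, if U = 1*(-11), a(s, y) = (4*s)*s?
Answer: 724180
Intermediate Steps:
a(s, y) = 4*s²
U = -11
-517676 - a(-168, (18 - 65) - 63)*U = -517676 - 4*(-168)²*(-11) = -517676 - 4*28224*(-11) = -517676 - 112896*(-11) = -517676 - 1*(-1241856) = -517676 + 1241856 = 724180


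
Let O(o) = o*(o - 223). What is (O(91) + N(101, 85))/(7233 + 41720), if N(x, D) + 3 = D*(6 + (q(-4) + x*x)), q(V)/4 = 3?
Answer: 856600/48953 ≈ 17.498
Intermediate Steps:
O(o) = o*(-223 + o)
q(V) = 12 (q(V) = 4*3 = 12)
N(x, D) = -3 + D*(18 + x**2) (N(x, D) = -3 + D*(6 + (12 + x*x)) = -3 + D*(6 + (12 + x**2)) = -3 + D*(18 + x**2))
(O(91) + N(101, 85))/(7233 + 41720) = (91*(-223 + 91) + (-3 + 18*85 + 85*101**2))/(7233 + 41720) = (91*(-132) + (-3 + 1530 + 85*10201))/48953 = (-12012 + (-3 + 1530 + 867085))*(1/48953) = (-12012 + 868612)*(1/48953) = 856600*(1/48953) = 856600/48953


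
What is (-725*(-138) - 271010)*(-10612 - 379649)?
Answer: 66719020560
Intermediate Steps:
(-725*(-138) - 271010)*(-10612 - 379649) = (100050 - 271010)*(-390261) = -170960*(-390261) = 66719020560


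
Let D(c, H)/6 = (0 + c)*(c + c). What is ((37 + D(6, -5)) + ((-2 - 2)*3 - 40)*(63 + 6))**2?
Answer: 9728161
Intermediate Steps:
D(c, H) = 12*c**2 (D(c, H) = 6*((0 + c)*(c + c)) = 6*(c*(2*c)) = 6*(2*c**2) = 12*c**2)
((37 + D(6, -5)) + ((-2 - 2)*3 - 40)*(63 + 6))**2 = ((37 + 12*6**2) + ((-2 - 2)*3 - 40)*(63 + 6))**2 = ((37 + 12*36) + (-4*3 - 40)*69)**2 = ((37 + 432) + (-12 - 40)*69)**2 = (469 - 52*69)**2 = (469 - 3588)**2 = (-3119)**2 = 9728161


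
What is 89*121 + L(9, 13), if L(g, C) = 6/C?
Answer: 140003/13 ≈ 10769.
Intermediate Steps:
89*121 + L(9, 13) = 89*121 + 6/13 = 10769 + 6*(1/13) = 10769 + 6/13 = 140003/13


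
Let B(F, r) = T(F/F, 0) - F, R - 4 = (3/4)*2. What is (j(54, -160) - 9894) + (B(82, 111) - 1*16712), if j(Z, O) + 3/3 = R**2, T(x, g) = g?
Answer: -106635/4 ≈ -26659.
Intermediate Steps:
R = 11/2 (R = 4 + (3/4)*2 = 4 + 3/2 = 11/2 ≈ 5.5000)
B(F, r) = -F (B(F, r) = 0 - F = -F)
j(Z, O) = 117/4 (j(Z, O) = -1 + (11/2)**2 = -1 + 121/4 = 117/4)
(j(54, -160) - 9894) + (B(82, 111) - 1*16712) = (117/4 - 9894) + (-1*82 - 1*16712) = -39459/4 + (-82 - 16712) = -39459/4 - 16794 = -106635/4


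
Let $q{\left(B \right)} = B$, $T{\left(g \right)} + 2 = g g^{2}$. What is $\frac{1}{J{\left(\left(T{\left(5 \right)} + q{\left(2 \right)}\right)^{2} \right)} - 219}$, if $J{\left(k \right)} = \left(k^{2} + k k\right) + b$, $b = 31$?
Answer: $\frac{1}{488281062} \approx 2.048 \cdot 10^{-9}$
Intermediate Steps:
$T{\left(g \right)} = -2 + g^{3}$ ($T{\left(g \right)} = -2 + g g^{2} = -2 + g^{3}$)
$J{\left(k \right)} = 31 + 2 k^{2}$ ($J{\left(k \right)} = \left(k^{2} + k k\right) + 31 = \left(k^{2} + k^{2}\right) + 31 = 2 k^{2} + 31 = 31 + 2 k^{2}$)
$\frac{1}{J{\left(\left(T{\left(5 \right)} + q{\left(2 \right)}\right)^{2} \right)} - 219} = \frac{1}{\left(31 + 2 \left(\left(\left(-2 + 5^{3}\right) + 2\right)^{2}\right)^{2}\right) - 219} = \frac{1}{\left(31 + 2 \left(\left(\left(-2 + 125\right) + 2\right)^{2}\right)^{2}\right) - 219} = \frac{1}{\left(31 + 2 \left(\left(123 + 2\right)^{2}\right)^{2}\right) - 219} = \frac{1}{\left(31 + 2 \left(125^{2}\right)^{2}\right) - 219} = \frac{1}{\left(31 + 2 \cdot 15625^{2}\right) - 219} = \frac{1}{\left(31 + 2 \cdot 244140625\right) - 219} = \frac{1}{\left(31 + 488281250\right) - 219} = \frac{1}{488281281 - 219} = \frac{1}{488281062}$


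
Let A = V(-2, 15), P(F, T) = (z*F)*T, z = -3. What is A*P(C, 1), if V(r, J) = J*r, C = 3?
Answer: 270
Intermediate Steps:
P(F, T) = -3*F*T (P(F, T) = (-3*F)*T = -3*F*T)
A = -30 (A = 15*(-2) = -30)
A*P(C, 1) = -(-90)*3 = -30*(-9) = 270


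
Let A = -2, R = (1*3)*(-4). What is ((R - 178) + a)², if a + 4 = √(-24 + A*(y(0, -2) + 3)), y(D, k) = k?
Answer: (194 - I*√26)² ≈ 37610.0 - 1978.4*I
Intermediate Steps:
R = -12 (R = 3*(-4) = -12)
a = -4 + I*√26 (a = -4 + √(-24 - 2*(-2 + 3)) = -4 + √(-24 - 2*1) = -4 + √(-24 - 2) = -4 + √(-26) = -4 + I*√26 ≈ -4.0 + 5.099*I)
((R - 178) + a)² = ((-12 - 178) + (-4 + I*√26))² = (-190 + (-4 + I*√26))² = (-194 + I*√26)²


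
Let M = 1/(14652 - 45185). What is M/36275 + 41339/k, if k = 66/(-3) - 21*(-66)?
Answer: 45786438744561/1510745360300 ≈ 30.307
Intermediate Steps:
k = 1364 (k = 66*(-⅓) + 1386 = -22 + 1386 = 1364)
M = -1/30533 (M = 1/(-30533) = -1/30533 ≈ -3.2751e-5)
M/36275 + 41339/k = -1/30533/36275 + 41339/1364 = -1/30533*1/36275 + 41339*(1/1364) = -1/1107584575 + 41339/1364 = 45786438744561/1510745360300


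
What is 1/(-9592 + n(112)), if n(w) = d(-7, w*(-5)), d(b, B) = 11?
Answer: -1/9581 ≈ -0.00010437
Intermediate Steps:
n(w) = 11
1/(-9592 + n(112)) = 1/(-9592 + 11) = 1/(-9581) = -1/9581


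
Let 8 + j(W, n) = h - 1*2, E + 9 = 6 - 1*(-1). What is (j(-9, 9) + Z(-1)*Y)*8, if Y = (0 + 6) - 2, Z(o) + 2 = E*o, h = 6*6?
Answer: 208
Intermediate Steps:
h = 36
E = -2 (E = -9 + (6 - 1*(-1)) = -9 + (6 + 1) = -9 + 7 = -2)
j(W, n) = 26 (j(W, n) = -8 + (36 - 1*2) = -8 + (36 - 2) = -8 + 34 = 26)
Z(o) = -2 - 2*o
Y = 4 (Y = 6 - 2 = 4)
(j(-9, 9) + Z(-1)*Y)*8 = (26 + (-2 - 2*(-1))*4)*8 = (26 + (-2 + 2)*4)*8 = (26 + 0*4)*8 = (26 + 0)*8 = 26*8 = 208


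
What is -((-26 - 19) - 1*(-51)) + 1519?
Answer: 1513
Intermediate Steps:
-((-26 - 19) - 1*(-51)) + 1519 = -(-45 + 51) + 1519 = -1*6 + 1519 = -6 + 1519 = 1513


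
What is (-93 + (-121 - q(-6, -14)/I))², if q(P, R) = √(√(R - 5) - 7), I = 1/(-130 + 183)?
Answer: (214 + 53*√(-7 + I*√19))² ≈ 44039.0 + 74875.0*I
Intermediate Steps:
I = 1/53 ≈ 0.018868
q(P, R) = √(-7 + √(-5 + R)) (q(P, R) = √(√(-5 + R) - 7) = √(-7 + √(-5 + R)))
(-93 + (-121 - q(-6, -14)/I))² = (-93 + (-121 - √(-7 + √(-5 - 14))/1/53))² = (-93 + (-121 - √(-7 + √(-19))*53))² = (-93 + (-121 - √(-7 + I*√19)*53))² = (-93 + (-121 - 53*√(-7 + I*√19)))² = (-214 - 53*√(-7 + I*√19))²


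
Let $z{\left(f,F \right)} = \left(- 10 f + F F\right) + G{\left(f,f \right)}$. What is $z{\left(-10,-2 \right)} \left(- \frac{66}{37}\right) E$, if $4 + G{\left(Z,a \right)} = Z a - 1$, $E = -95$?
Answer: $\frac{1247730}{37} \approx 33722.0$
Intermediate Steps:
$G{\left(Z,a \right)} = -5 + Z a$ ($G{\left(Z,a \right)} = -4 + \left(Z a - 1\right) = -4 + \left(-1 + Z a\right) = -5 + Z a$)
$z{\left(f,F \right)} = -5 + F^{2} + f^{2} - 10 f$ ($z{\left(f,F \right)} = \left(- 10 f + F F\right) + \left(-5 + f f\right) = \left(- 10 f + F^{2}\right) + \left(-5 + f^{2}\right) = \left(F^{2} - 10 f\right) + \left(-5 + f^{2}\right) = -5 + F^{2} + f^{2} - 10 f$)
$z{\left(-10,-2 \right)} \left(- \frac{66}{37}\right) E = \left(-5 + \left(-2\right)^{2} + \left(-10\right)^{2} - -100\right) \left(- \frac{66}{37}\right) \left(-95\right) = \left(-5 + 4 + 100 + 100\right) \left(\left(-66\right) \frac{1}{37}\right) \left(-95\right) = 199 \left(- \frac{66}{37}\right) \left(-95\right) = \left(- \frac{13134}{37}\right) \left(-95\right) = \frac{1247730}{37}$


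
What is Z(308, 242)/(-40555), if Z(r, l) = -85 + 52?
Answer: 33/40555 ≈ 0.00081371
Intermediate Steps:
Z(r, l) = -33
Z(308, 242)/(-40555) = -33/(-40555) = -33*(-1/40555) = 33/40555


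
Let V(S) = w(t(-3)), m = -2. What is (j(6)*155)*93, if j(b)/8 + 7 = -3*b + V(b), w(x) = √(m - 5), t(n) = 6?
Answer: -2883000 + 115320*I*√7 ≈ -2.883e+6 + 3.0511e+5*I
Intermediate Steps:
w(x) = I*√7 (w(x) = √(-2 - 5) = √(-7) = I*√7)
V(S) = I*√7
j(b) = -56 - 24*b + 8*I*√7 (j(b) = -56 + 8*(-3*b + I*√7) = -56 + (-24*b + 8*I*√7) = -56 - 24*b + 8*I*√7)
(j(6)*155)*93 = ((-56 - 24*6 + 8*I*√7)*155)*93 = ((-56 - 144 + 8*I*√7)*155)*93 = ((-200 + 8*I*√7)*155)*93 = (-31000 + 1240*I*√7)*93 = -2883000 + 115320*I*√7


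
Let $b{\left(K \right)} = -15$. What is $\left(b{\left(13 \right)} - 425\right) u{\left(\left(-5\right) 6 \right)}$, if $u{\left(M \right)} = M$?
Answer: $13200$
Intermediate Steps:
$\left(b{\left(13 \right)} - 425\right) u{\left(\left(-5\right) 6 \right)} = \left(-15 - 425\right) \left(\left(-5\right) 6\right) = \left(-440\right) \left(-30\right) = 13200$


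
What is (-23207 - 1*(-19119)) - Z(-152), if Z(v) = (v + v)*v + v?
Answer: -50144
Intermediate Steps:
Z(v) = v + 2*v² (Z(v) = (2*v)*v + v = 2*v² + v = v + 2*v²)
(-23207 - 1*(-19119)) - Z(-152) = (-23207 - 1*(-19119)) - (-152)*(1 + 2*(-152)) = (-23207 + 19119) - (-152)*(1 - 304) = -4088 - (-152)*(-303) = -4088 - 1*46056 = -4088 - 46056 = -50144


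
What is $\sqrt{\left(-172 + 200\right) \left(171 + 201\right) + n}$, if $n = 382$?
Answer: $\sqrt{10798} \approx 103.91$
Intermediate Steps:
$\sqrt{\left(-172 + 200\right) \left(171 + 201\right) + n} = \sqrt{\left(-172 + 200\right) \left(171 + 201\right) + 382} = \sqrt{28 \cdot 372 + 382} = \sqrt{10416 + 382} = \sqrt{10798}$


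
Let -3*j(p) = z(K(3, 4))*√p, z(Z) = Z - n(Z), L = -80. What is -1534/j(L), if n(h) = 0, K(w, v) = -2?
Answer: 2301*I*√5/20 ≈ 257.26*I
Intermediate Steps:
z(Z) = Z (z(Z) = Z - 1*0 = Z + 0 = Z)
j(p) = 2*√p/3 (j(p) = -(-2)*√p/3 = 2*√p/3)
-1534/j(L) = -1534*(-3*I*√5/40) = -(-2301)*I*√5/20 = 2301*I*√5/20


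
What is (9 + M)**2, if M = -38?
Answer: 841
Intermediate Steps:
(9 + M)**2 = (9 - 38)**2 = (-29)**2 = 841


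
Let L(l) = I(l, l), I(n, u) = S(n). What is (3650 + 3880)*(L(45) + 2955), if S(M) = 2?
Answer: 22266210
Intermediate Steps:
I(n, u) = 2
L(l) = 2
(3650 + 3880)*(L(45) + 2955) = (3650 + 3880)*(2 + 2955) = 7530*2957 = 22266210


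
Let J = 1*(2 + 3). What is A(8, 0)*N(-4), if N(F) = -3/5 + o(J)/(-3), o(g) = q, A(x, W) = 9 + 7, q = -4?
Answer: 176/15 ≈ 11.733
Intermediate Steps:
J = 5 (J = 1*5 = 5)
A(x, W) = 16
o(g) = -4
N(F) = 11/15 (N(F) = -3/5 - 4/(-3) = -3*1/5 - 4*(-1/3) = -3/5 + 4/3 = 11/15)
A(8, 0)*N(-4) = 16*(11/15) = 176/15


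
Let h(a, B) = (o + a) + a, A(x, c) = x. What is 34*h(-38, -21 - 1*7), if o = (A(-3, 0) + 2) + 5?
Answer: -2448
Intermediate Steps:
o = 4 (o = (-3 + 2) + 5 = -1 + 5 = 4)
h(a, B) = 4 + 2*a (h(a, B) = (4 + a) + a = 4 + 2*a)
34*h(-38, -21 - 1*7) = 34*(4 + 2*(-38)) = 34*(4 - 76) = 34*(-72) = -2448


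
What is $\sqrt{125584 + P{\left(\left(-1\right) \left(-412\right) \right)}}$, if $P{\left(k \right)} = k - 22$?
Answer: $\sqrt{125974} \approx 354.93$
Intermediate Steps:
$P{\left(k \right)} = -22 + k$
$\sqrt{125584 + P{\left(\left(-1\right) \left(-412\right) \right)}} = \sqrt{125584 - -390} = \sqrt{125584 + \left(-22 + 412\right)} = \sqrt{125584 + 390} = \sqrt{125974}$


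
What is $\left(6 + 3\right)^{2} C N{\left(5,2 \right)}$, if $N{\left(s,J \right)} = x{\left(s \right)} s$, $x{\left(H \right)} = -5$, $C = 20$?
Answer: $-40500$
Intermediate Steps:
$N{\left(s,J \right)} = - 5 s$
$\left(6 + 3\right)^{2} C N{\left(5,2 \right)} = \left(6 + 3\right)^{2} \cdot 20 \left(\left(-5\right) 5\right) = 9^{2} \cdot 20 \left(-25\right) = 81 \cdot 20 \left(-25\right) = 1620 \left(-25\right) = -40500$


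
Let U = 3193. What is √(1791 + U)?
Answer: 2*√1246 ≈ 70.597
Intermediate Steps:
√(1791 + U) = √(1791 + 3193) = √4984 = 2*√1246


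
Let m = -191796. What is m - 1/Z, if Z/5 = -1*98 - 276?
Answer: -358658519/1870 ≈ -1.9180e+5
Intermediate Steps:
Z = -1870 (Z = 5*(-1*98 - 276) = 5*(-98 - 276) = 5*(-374) = -1870)
m - 1/Z = -191796 - 1/(-1870) = -191796 - 1*(-1/1870) = -191796 + 1/1870 = -358658519/1870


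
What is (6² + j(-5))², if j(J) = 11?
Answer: 2209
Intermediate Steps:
(6² + j(-5))² = (6² + 11)² = (36 + 11)² = 47² = 2209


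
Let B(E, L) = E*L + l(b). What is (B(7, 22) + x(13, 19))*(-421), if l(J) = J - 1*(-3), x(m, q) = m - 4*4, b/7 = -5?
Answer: -50099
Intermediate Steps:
b = -35 (b = 7*(-5) = -35)
x(m, q) = -16 + m (x(m, q) = m - 16 = -16 + m)
l(J) = 3 + J (l(J) = J + 3 = 3 + J)
B(E, L) = -32 + E*L (B(E, L) = E*L + (3 - 35) = E*L - 32 = -32 + E*L)
(B(7, 22) + x(13, 19))*(-421) = ((-32 + 7*22) + (-16 + 13))*(-421) = ((-32 + 154) - 3)*(-421) = (122 - 3)*(-421) = 119*(-421) = -50099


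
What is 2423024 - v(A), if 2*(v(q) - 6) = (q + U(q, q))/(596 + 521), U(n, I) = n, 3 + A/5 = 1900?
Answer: 2706501621/1117 ≈ 2.4230e+6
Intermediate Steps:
A = 9485 (A = -15 + 5*1900 = -15 + 9500 = 9485)
v(q) = 6 + q/1117 (v(q) = 6 + ((q + q)/(596 + 521))/2 = 6 + ((2*q)/1117)/2 = 6 + ((2*q)*(1/1117))/2 = 6 + (2*q/1117)/2 = 6 + q/1117)
2423024 - v(A) = 2423024 - (6 + (1/1117)*9485) = 2423024 - (6 + 9485/1117) = 2423024 - 1*16187/1117 = 2423024 - 16187/1117 = 2706501621/1117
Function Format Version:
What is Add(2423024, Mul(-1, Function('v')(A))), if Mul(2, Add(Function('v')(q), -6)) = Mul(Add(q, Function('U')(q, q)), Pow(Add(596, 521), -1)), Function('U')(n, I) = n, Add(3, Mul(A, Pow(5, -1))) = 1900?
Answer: Rational(2706501621, 1117) ≈ 2.4230e+6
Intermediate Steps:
A = 9485 (A = Add(-15, Mul(5, 1900)) = Add(-15, 9500) = 9485)
Function('v')(q) = Add(6, Mul(Rational(1, 1117), q)) (Function('v')(q) = Add(6, Mul(Rational(1, 2), Mul(Add(q, q), Pow(Add(596, 521), -1)))) = Add(6, Mul(Rational(1, 2), Mul(Mul(2, q), Pow(1117, -1)))) = Add(6, Mul(Rational(1, 2), Mul(Mul(2, q), Rational(1, 1117)))) = Add(6, Mul(Rational(1, 2), Mul(Rational(2, 1117), q))) = Add(6, Mul(Rational(1, 1117), q)))
Add(2423024, Mul(-1, Function('v')(A))) = Add(2423024, Mul(-1, Add(6, Mul(Rational(1, 1117), 9485)))) = Add(2423024, Mul(-1, Add(6, Rational(9485, 1117)))) = Add(2423024, Mul(-1, Rational(16187, 1117))) = Add(2423024, Rational(-16187, 1117)) = Rational(2706501621, 1117)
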